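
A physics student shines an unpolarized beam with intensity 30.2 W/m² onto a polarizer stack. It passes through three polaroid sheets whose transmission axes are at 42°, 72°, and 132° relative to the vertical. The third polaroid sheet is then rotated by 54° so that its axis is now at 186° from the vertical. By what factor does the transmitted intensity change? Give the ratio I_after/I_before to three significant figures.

Before rotation:
Unpolarized light through the first polarizer → I₁ = ½ I₀, now polarized at 42°.
I₂ = I₁ cos²(72° − 42°) = 0.5 I₀ · cos²(30°) = 0.375 I₀.
I₃ = I₂ cos²(132° − 72°) = 0.375 I₀ · cos²(60°) = 0.09375 I₀.
After rotation:
Unpolarized light through the first polarizer → I₁ = ½ I₀, now polarized at 42°.
I₂ = I₁ cos²(72° − 42°) = 0.5 I₀ · cos²(30°) = 0.375 I₀.
Angle between axes 2 and 3: 66°. I₃ = 0.375 I₀ · cos²(66°) = 0.06204 I₀.
Ratio = 0.06204 / 0.09375 = 0.6617.

I_new/I_old ≈ 0.662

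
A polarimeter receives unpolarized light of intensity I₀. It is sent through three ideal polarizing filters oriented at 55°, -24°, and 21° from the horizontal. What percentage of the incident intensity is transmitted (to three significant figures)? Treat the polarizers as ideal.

Unpolarized light through the first polarizer → I₁ = ½ I₀, now polarized at 55°.
I₂ = I₁ cos²(-24° − 55°) = 0.5 I₀ · cos²(79°) = 0.0182 I₀.
I₃ = I₂ cos²(21° + 24°) = 0.0182 I₀ · cos²(45°) = 0.009102 I₀.
That is 0.9102% of the incident intensity.

≈ 0.910%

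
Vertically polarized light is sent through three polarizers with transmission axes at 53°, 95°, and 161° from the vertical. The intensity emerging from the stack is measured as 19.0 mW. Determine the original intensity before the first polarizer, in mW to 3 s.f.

I₁ = I₀ cos²(53° − 0°) = I₀ cos²(53°) = 0.3622 I₀.
I₂ = I₁ cos²(95° − 53°) = 0.3622 I₀ · cos²(42°) = 0.2 I₀.
I₃ = I₂ cos²(161° − 95°) = 0.2 I₀ · cos²(66°) = 0.03309 I₀.
So 19.0 mW = 0.03309 I₀, giving I₀ = 19.0/0.03309 = 574.2 mW.

I₀ ≈ 574 mW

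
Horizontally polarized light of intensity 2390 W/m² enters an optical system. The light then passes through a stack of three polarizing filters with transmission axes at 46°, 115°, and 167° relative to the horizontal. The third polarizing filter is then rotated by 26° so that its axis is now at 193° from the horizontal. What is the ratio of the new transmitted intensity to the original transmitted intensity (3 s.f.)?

Before rotation:
By Malus's law, I₁ = I₀ cos²(46° − 0°) = I₀ cos²(46°) = 0.4826 I₀.
I₂ = I₁ cos²(115° − 46°) = 0.4826 I₀ · cos²(69°) = 0.06197 I₀.
I₃ = I₂ cos²(167° − 115°) = 0.06197 I₀ · cos²(52°) = 0.02349 I₀.
After rotation:
I₁ = I₀ cos²(46° − 0°) = I₀ cos²(46°) = 0.4826 I₀.
I₂ = I₁ cos²(115° − 46°) = 0.4826 I₀ · cos²(69°) = 0.06197 I₀.
I₃ = I₂ cos²(193° − 115°) = 0.06197 I₀ · cos²(78°) = 0.002679 I₀.
Ratio = 0.002679 / 0.02349 = 0.114.

I_new/I_old ≈ 0.114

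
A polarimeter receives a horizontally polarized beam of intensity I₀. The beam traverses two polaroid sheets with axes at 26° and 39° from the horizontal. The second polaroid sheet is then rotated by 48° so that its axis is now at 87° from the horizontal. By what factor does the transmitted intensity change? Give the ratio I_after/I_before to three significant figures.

I_new/I_old ≈ 0.248

Before rotation:
I₁ = I₀ cos²(26° − 0°) = I₀ cos²(26°) = 0.8078 I₀.
I₂ = I₁ cos²(39° − 26°) = 0.8078 I₀ · cos²(13°) = 0.767 I₀.
After rotation:
I₁ = I₀ cos²(26° − 0°) = I₀ cos²(26°) = 0.8078 I₀.
I₂ = I₁ cos²(87° − 26°) = 0.8078 I₀ · cos²(61°) = 0.1899 I₀.
Ratio = 0.1899 / 0.767 = 0.2476.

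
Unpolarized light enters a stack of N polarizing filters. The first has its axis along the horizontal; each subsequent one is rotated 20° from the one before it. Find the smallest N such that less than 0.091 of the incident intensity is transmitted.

First polarizer halves the unpolarized light: factor 1/2.
Each further stage multiplies by cos²(20°) = 0.883.
After N polarizers: T = 0.5·0.883^(N−1). Require T < 0.091 ⇒ N−1 > ln(0.091/0.5)/ln(0.883) = 13.70, so N−1 ≥ 14 and N = 15.
Check: N=15 gives T = 0.08761 < 0.091; N=14 gives T = 0.09922.

N = 15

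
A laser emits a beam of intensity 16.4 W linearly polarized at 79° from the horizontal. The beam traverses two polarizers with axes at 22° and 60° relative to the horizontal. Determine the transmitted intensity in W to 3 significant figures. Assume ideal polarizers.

I ≈ 3.02 W

I₁ = 16.4 W · cos²(57°) = 4.865 W.
I₂ = I₁ · cos²(38°) = 4.865 · 0.621 = 3.021 W.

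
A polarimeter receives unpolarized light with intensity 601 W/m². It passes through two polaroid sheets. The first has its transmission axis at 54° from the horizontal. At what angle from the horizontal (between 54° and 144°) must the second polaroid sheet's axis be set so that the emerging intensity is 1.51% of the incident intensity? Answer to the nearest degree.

Unpolarized light through the first polarizer → I₁ = ½ I₀, now polarized at 54°.
Need I₂/I₀ = 0.0151, so cos²(θ − 54°) = 0.0151 / 0.5 = 0.0302.
θ − 54° = arccos(√0.0302) = 80.0°, giving θ ≈ 54 + 80.0 = 134.0°.

θ ≈ 134°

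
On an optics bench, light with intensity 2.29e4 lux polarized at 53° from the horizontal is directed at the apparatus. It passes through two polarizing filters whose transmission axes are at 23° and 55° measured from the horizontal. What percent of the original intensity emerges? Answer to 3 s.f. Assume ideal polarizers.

≈ 53.9%

I₁ = 2.29e4 lux · cos²(30°) = 1.718e+04 lux.
I₂ = I₁ · cos²(32°) = 1.718e+04 · 0.7192 = 1.235e+04 lux.
That is 53.94% of the incident intensity.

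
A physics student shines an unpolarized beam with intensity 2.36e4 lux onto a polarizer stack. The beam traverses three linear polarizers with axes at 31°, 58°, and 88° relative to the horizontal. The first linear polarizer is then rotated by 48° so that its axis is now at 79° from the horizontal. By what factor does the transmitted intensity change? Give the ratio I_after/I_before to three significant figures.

Before rotation:
Unpolarized light through the first polarizer → I₁ = ½ I₀, now polarized at 31°.
I₂ = I₁ cos²(58° − 31°) = 0.5 I₀ · cos²(27°) = 0.3969 I₀.
I₃ = I₂ cos²(88° − 58°) = 0.3969 I₀ · cos²(30°) = 0.2977 I₀.
After rotation:
Unpolarized light through the first polarizer → I₁ = ½ I₀, now polarized at 79°.
I₂ = I₁ cos²(58° − 79°) = 0.5 I₀ · cos²(21°) = 0.4358 I₀.
I₃ = I₂ cos²(88° − 58°) = 0.4358 I₀ · cos²(30°) = 0.3268 I₀.
Ratio = 0.3268 / 0.2977 = 1.098.

I_new/I_old ≈ 1.10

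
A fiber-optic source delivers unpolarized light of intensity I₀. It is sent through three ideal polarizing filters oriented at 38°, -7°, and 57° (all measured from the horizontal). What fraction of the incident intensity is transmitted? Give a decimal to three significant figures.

≈ 0.0480 I₀

Unpolarized light through the first polarizer → I₁ = ½ I₀, now polarized at 38°.
I₂ = I₁ cos²(-7° − 38°) = 0.5 I₀ · cos²(45°) = 0.25 I₀.
I₃ = I₂ cos²(57° + 7°) = 0.25 I₀ · cos²(64°) = 0.04804 I₀.
Transmitted fraction = 0.04804.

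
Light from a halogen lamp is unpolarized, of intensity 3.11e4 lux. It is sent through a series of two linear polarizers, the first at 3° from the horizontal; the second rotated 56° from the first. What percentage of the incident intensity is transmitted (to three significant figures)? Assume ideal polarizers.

≈ 15.6%

Unpolarized light through the first polarizer → I₁ = 3.11e4 lux/2 = 1.555e+04 lux, polarized at 3°.
I₂ = I₁ · cos²(56°) = 1.555e+04 · 0.3127 = 4862 lux.
That is 15.63% of the incident intensity.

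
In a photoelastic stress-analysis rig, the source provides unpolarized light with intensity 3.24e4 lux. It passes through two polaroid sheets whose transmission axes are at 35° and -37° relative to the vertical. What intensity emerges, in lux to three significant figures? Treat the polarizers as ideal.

I ≈ 1550 lux

Unpolarized light through the first polarizer → I₁ = 3.24e4 lux/2 = 1.62e+04 lux, polarized at 35°.
I₂ = I₁ · cos²(72°) = 1.62e+04 · 0.09549 = 1547 lux.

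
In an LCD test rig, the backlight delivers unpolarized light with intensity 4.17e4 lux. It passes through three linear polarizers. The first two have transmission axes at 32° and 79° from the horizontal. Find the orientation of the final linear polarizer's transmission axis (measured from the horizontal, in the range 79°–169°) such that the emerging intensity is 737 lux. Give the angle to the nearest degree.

Unpolarized light through the first polarizer → I₁ = ½ I₀, now polarized at 32°.
I₂ = I₁ cos²(79° − 32°) = 0.5 I₀ · cos²(47°) = 0.2326 I₀.
Target fraction: 737 / 4.17e4 lux = 0.01767 of I₀.
Need I₃/I₀ = 0.01767, so cos²(θ − 79°) = 0.01767 / 0.2326 = 0.076.
θ − 79° = arccos(√0.076) = 74.0°, giving θ ≈ 79 + 74.0 = 153.0°.

θ ≈ 153°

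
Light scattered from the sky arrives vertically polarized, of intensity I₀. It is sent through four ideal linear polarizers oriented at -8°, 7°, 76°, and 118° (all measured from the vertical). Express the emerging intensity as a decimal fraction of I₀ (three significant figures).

I₁ = I₀ cos²(-8° − 0°) = I₀ cos²(8°) = 0.9806 I₀.
I₂ = I₁ cos²(7° + 8°) = 0.9806 I₀ · cos²(15°) = 0.9149 I₀.
I₃ = I₂ cos²(76° − 7°) = 0.9149 I₀ · cos²(69°) = 0.1175 I₀.
I₄ = I₃ cos²(118° − 76°) = 0.1175 I₀ · cos²(42°) = 0.06489 I₀.
Transmitted fraction = 0.06489.

≈ 0.0649 I₀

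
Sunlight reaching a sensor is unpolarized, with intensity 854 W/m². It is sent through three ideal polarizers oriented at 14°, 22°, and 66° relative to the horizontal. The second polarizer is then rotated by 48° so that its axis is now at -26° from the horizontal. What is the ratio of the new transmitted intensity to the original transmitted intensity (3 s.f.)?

I_new/I_old ≈ 0.00141

Before rotation:
Unpolarized light through the first polarizer → I₁ = ½ I₀, now polarized at 14°.
I₂ = I₁ cos²(22° − 14°) = 0.5 I₀ · cos²(8°) = 0.4903 I₀.
I₃ = I₂ cos²(66° − 22°) = 0.4903 I₀ · cos²(44°) = 0.2537 I₀.
After rotation:
Unpolarized light through the first polarizer → I₁ = ½ I₀, now polarized at 14°.
I₂ = I₁ cos²(-26° − 14°) = 0.5 I₀ · cos²(40°) = 0.2934 I₀.
Angle between axes 2 and 3: 88°. I₃ = 0.2934 I₀ · cos²(88°) = 0.0003574 I₀.
Ratio = 0.0003574 / 0.2537 = 0.001409.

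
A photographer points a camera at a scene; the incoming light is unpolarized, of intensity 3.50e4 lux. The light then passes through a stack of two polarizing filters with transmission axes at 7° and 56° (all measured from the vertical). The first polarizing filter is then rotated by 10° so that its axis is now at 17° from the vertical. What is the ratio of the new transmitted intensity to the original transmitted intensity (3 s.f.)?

I_new/I_old ≈ 1.40

Before rotation:
Unpolarized light through the first polarizer → I₁ = ½ I₀, now polarized at 7°.
I₂ = I₁ cos²(56° − 7°) = 0.5 I₀ · cos²(49°) = 0.2152 I₀.
After rotation:
Unpolarized light through the first polarizer → I₁ = ½ I₀, now polarized at 17°.
I₂ = I₁ cos²(56° − 17°) = 0.5 I₀ · cos²(39°) = 0.302 I₀.
Ratio = 0.302 / 0.2152 = 1.403.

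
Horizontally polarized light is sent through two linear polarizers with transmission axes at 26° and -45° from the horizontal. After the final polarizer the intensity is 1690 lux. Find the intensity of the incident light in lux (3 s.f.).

I₀ ≈ 1.97e4 lux

I₁ = I₀ cos²(26° − 0°) = I₀ cos²(26°) = 0.8078 I₀.
I₂ = I₁ cos²(-45° − 26°) = 0.8078 I₀ · cos²(71°) = 0.08563 I₀.
So 1690 lux = 0.08563 I₀, giving I₀ = 1690/0.08563 = 1.974e+04 lux.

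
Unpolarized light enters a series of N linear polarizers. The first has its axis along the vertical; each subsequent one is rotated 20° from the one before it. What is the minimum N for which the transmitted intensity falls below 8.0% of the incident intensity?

N = 16

First polarizer halves the unpolarized light: factor 1/2.
Each further stage multiplies by cos²(20°) = 0.883.
After N polarizers: T = 0.5·0.883^(N−1). Require T < 0.080 ⇒ N−1 > ln(0.080/0.5)/ln(0.883) = 14.73, so N−1 ≥ 15 and N = 16.
Check: N=16 gives T = 0.07736 < 0.080; N=15 gives T = 0.08761.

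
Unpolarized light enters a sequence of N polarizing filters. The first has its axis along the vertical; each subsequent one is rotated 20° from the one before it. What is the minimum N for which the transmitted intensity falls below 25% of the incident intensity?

First polarizer halves the unpolarized light: factor 1/2.
Each further stage multiplies by cos²(20°) = 0.883.
After N polarizers: T = 0.5·0.883^(N−1). Require T < 0.25 ⇒ N−1 > ln(0.25/0.5)/ln(0.883) = 5.57, so N−1 ≥ 6 and N = 7.
Check: N=7 gives T = 0.237 < 0.25; N=6 gives T = 0.2684.

N = 7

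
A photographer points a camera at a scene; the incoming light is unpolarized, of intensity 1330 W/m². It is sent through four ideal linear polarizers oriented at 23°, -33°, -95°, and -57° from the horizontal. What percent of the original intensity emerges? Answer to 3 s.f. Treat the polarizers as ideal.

Unpolarized light through the first polarizer → I₁ = 1330 W/m²/2 = 665 W/m², polarized at 23°.
I₂ = I₁ · cos²(56°) = 665 · 0.3127 = 207.9 W/m².
I₃ = I₂ · cos²(62°) = 207.9 · 0.2204 = 45.83 W/m².
I₄ = I₃ · cos²(38°) = 45.83 · 0.621 = 28.46 W/m².
That is 2.14% of the incident intensity.

≈ 2.14%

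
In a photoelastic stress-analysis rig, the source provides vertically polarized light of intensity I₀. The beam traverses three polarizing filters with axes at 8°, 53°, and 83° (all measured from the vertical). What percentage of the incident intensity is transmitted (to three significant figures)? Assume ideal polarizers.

I₁ = I₀ cos²(8° − 0°) = I₀ cos²(8°) = 0.9806 I₀.
I₂ = I₁ cos²(53° − 8°) = 0.9806 I₀ · cos²(45°) = 0.4903 I₀.
I₃ = I₂ cos²(83° − 53°) = 0.4903 I₀ · cos²(30°) = 0.3677 I₀.
That is 36.77% of the incident intensity.

≈ 36.8%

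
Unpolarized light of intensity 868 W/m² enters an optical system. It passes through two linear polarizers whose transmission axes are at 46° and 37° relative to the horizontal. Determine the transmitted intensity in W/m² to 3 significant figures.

I ≈ 423 W/m²

Unpolarized light through the first polarizer → I₁ = 868 W/m²/2 = 434 W/m², polarized at 46°.
I₂ = I₁ · cos²(9°) = 434 · 0.9755 = 423.4 W/m².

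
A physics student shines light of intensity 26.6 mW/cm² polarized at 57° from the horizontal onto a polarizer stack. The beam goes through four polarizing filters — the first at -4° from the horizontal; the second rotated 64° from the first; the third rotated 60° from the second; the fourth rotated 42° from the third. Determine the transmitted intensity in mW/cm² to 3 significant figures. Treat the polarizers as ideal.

I ≈ 0.166 mW/cm²

By Malus's law, I₁ = 26.6 mW/cm² · cos²(61°) = 6.252 mW/cm².
I₂ = I₁ · cos²(64°) = 6.252 · 0.1922 = 1.201 mW/cm².
I₃ = I₂ · cos²(60°) = 1.201 · 0.25 = 0.3004 mW/cm².
I₄ = I₃ · cos²(42°) = 0.3004 · 0.5523 = 0.1659 mW/cm².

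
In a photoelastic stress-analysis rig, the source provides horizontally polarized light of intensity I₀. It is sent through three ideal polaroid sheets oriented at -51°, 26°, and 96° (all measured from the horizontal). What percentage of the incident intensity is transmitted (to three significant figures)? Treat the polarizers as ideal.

≈ 0.234%

I₁ = I₀ cos²(-51° − 0°) = I₀ cos²(51°) = 0.396 I₀.
I₂ = I₁ cos²(26° + 51°) = 0.396 I₀ · cos²(77°) = 0.02004 I₀.
I₃ = I₂ cos²(96° − 26°) = 0.02004 I₀ · cos²(70°) = 0.002344 I₀.
That is 0.2344% of the incident intensity.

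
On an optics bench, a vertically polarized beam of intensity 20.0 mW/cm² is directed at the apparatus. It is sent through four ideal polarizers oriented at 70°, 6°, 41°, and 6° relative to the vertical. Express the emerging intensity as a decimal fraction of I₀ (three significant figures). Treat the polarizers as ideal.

I/I₀ ≈ 0.0101

By Malus's law, I₁ = 20.0 mW/cm² · cos²(70°) = 2.34 mW/cm².
I₂ = I₁ · cos²(64°) = 2.34 · 0.1922 = 0.4496 mW/cm².
I₃ = I₂ · cos²(35°) = 0.4496 · 0.671 = 0.3017 mW/cm².
I₄ = I₃ · cos²(35°) = 0.3017 · 0.671 = 0.2024 mW/cm².
Transmitted fraction = 0.01012.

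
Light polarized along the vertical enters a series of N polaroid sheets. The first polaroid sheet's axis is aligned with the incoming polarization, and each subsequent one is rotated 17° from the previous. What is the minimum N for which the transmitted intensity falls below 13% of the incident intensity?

N = 24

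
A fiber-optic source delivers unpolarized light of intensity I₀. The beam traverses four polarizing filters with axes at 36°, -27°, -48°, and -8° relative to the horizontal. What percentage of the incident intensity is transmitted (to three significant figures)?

≈ 5.27%

Unpolarized light through the first polarizer → I₁ = ½ I₀, now polarized at 36°.
I₂ = I₁ cos²(-27° − 36°) = 0.5 I₀ · cos²(63°) = 0.1031 I₀.
I₃ = I₂ cos²(-48° + 27°) = 0.1031 I₀ · cos²(21°) = 0.08982 I₀.
I₄ = I₃ cos²(-8° + 48°) = 0.08982 I₀ · cos²(40°) = 0.05271 I₀.
That is 5.271% of the incident intensity.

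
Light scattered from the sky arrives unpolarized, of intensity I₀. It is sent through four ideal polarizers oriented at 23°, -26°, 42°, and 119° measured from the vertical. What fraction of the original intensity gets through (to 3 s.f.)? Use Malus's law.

≈ 0.00153 I₀

Unpolarized light through the first polarizer → I₁ = ½ I₀, now polarized at 23°.
I₂ = I₁ cos²(-26° − 23°) = 0.5 I₀ · cos²(49°) = 0.2152 I₀.
I₃ = I₂ cos²(42° + 26°) = 0.2152 I₀ · cos²(68°) = 0.0302 I₀.
I₄ = I₃ cos²(119° − 42°) = 0.0302 I₀ · cos²(77°) = 0.001528 I₀.
Transmitted fraction = 0.001528.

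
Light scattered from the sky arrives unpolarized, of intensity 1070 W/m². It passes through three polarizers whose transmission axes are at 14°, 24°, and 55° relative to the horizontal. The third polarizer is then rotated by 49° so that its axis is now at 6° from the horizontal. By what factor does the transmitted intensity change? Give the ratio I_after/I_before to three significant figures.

I_new/I_old ≈ 1.23

Before rotation:
Unpolarized light through the first polarizer → I₁ = ½ I₀, now polarized at 14°.
I₂ = I₁ cos²(24° − 14°) = 0.5 I₀ · cos²(10°) = 0.4849 I₀.
I₃ = I₂ cos²(55° − 24°) = 0.4849 I₀ · cos²(31°) = 0.3563 I₀.
After rotation:
Unpolarized light through the first polarizer → I₁ = ½ I₀, now polarized at 14°.
I₂ = I₁ cos²(24° − 14°) = 0.5 I₀ · cos²(10°) = 0.4849 I₀.
I₃ = I₂ cos²(6° − 24°) = 0.4849 I₀ · cos²(18°) = 0.4386 I₀.
Ratio = 0.4386 / 0.3563 = 1.231.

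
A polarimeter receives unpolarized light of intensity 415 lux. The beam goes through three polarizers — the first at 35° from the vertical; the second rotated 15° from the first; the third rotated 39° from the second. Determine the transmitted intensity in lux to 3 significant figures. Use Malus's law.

Unpolarized light through the first polarizer → I₁ = 415 lux/2 = 207.5 lux, polarized at 35°.
I₂ = I₁ · cos²(15°) = 207.5 · 0.933 = 193.6 lux.
I₃ = I₂ · cos²(39°) = 193.6 · 0.604 = 116.9 lux.

I ≈ 117 lux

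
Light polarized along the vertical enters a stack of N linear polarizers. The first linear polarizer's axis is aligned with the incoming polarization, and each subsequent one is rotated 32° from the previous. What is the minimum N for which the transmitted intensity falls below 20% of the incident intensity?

First polarizer is aligned with the polarization: full transmission.
Each further stage multiplies by cos²(32°) = 0.7192.
After N polarizers: T = 0.7192^(N−1). Require T < 0.20 ⇒ N−1 > ln(0.20)/ln(0.7192) = 4.88, so N−1 ≥ 5 and N = 6.
Check: N=6 gives T = 0.1924 < 0.20; N=5 gives T = 0.2675.

N = 6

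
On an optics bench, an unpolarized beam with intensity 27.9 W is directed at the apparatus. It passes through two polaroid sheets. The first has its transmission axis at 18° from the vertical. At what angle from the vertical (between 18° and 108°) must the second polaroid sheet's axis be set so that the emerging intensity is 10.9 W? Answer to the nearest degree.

θ ≈ 46°

Unpolarized light through the first polarizer → I₁ = ½ I₀, now polarized at 18°.
Target fraction: 10.9 / 27.9 W = 0.3907 of I₀.
Need I₂/I₀ = 0.3907, so cos²(θ − 18°) = 0.3907 / 0.5 = 0.7814.
θ − 18° = arccos(√0.7814) = 27.9°, giving θ ≈ 18 + 27.9 = 45.9°.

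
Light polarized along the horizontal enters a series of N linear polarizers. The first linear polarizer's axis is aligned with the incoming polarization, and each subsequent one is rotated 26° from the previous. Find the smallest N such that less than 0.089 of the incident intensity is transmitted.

N = 13

First polarizer is aligned with the polarization: full transmission.
Each further stage multiplies by cos²(26°) = 0.8078.
After N polarizers: T = 0.8078^(N−1). Require T < 0.089 ⇒ N−1 > ln(0.089)/ln(0.8078) = 11.34, so N−1 ≥ 12 and N = 13.
Check: N=13 gives T = 0.07724 < 0.089; N=12 gives T = 0.09561.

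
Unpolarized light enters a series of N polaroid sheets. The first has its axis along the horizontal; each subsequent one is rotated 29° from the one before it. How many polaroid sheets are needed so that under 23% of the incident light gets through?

N = 4

First polarizer halves the unpolarized light: factor 1/2.
Each further stage multiplies by cos²(29°) = 0.765.
After N polarizers: T = 0.5·0.765^(N−1). Require T < 0.23 ⇒ N−1 > ln(0.23/0.5)/ln(0.765) = 2.90, so N−1 ≥ 3 and N = 4.
Check: N=4 gives T = 0.2238 < 0.23; N=3 gives T = 0.2926.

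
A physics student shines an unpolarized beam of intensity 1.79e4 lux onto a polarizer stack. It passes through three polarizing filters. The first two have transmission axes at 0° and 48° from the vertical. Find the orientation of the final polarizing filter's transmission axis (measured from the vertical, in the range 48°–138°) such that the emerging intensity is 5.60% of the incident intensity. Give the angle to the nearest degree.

Unpolarized light through the first polarizer → I₁ = ½ I₀, now polarized at 0°.
I₂ = I₁ cos²(48° − 0°) = 0.5 I₀ · cos²(48°) = 0.2239 I₀.
Need I₃/I₀ = 0.056, so cos²(θ − 48°) = 0.056 / 0.2239 = 0.2501.
θ − 48° = arccos(√0.2501) = 60.0°, giving θ ≈ 48 + 60.0 = 108.0°.

θ ≈ 108°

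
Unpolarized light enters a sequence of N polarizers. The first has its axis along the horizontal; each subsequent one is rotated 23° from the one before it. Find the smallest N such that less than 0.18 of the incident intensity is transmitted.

N = 8

First polarizer halves the unpolarized light: factor 1/2.
Each further stage multiplies by cos²(23°) = 0.8473.
After N polarizers: T = 0.5·0.8473^(N−1). Require T < 0.18 ⇒ N−1 > ln(0.18/0.5)/ln(0.8473) = 6.17, so N−1 ≥ 7 and N = 8.
Check: N=8 gives T = 0.1568 < 0.18; N=7 gives T = 0.185.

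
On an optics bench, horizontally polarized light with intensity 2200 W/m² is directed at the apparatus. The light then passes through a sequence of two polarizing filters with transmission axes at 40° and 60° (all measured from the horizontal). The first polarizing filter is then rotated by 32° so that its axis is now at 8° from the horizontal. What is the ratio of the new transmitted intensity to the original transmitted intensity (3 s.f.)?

I_new/I_old ≈ 0.717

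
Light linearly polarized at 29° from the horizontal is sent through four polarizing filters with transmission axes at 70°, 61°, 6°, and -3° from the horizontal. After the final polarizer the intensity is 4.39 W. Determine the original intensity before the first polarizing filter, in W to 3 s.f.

I₀ ≈ 24.6 W

By Malus's law, I₁ = I₀ cos²(70° − 29°) = I₀ cos²(41°) = 0.5696 I₀.
I₂ = I₁ cos²(61° − 70°) = 0.5696 I₀ · cos²(9°) = 0.5556 I₀.
I₃ = I₂ cos²(6° − 61°) = 0.5556 I₀ · cos²(55°) = 0.1828 I₀.
I₄ = I₃ cos²(-3° − 6°) = 0.1828 I₀ · cos²(9°) = 0.1783 I₀.
So 4.39 W = 0.1783 I₀, giving I₀ = 4.39/0.1783 = 24.62 W.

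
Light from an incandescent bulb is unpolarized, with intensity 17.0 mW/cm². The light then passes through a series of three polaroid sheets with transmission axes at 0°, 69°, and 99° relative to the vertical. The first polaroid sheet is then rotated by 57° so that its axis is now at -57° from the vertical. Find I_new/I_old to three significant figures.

Before rotation:
Unpolarized light through the first polarizer → I₁ = ½ I₀, now polarized at 0°.
I₂ = I₁ cos²(69° − 0°) = 0.5 I₀ · cos²(69°) = 0.06421 I₀.
I₃ = I₂ cos²(99° − 69°) = 0.06421 I₀ · cos²(30°) = 0.04816 I₀.
After rotation:
Unpolarized light through the first polarizer → I₁ = ½ I₀, now polarized at -57°.
Angle between axes 1 and 2: 54°. I₂ = 0.5 I₀ · cos²(54°) = 0.1727 I₀.
I₃ = I₂ cos²(99° − 69°) = 0.1727 I₀ · cos²(30°) = 0.1296 I₀.
Ratio = 0.1296 / 0.04816 = 2.69.

I_new/I_old ≈ 2.69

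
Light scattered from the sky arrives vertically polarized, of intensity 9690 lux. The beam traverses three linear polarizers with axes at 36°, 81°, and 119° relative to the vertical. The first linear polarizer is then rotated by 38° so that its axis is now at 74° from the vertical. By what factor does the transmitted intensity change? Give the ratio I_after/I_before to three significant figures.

I_new/I_old ≈ 0.229

Before rotation:
I₁ = I₀ cos²(36° − 0°) = I₀ cos²(36°) = 0.6545 I₀.
I₂ = I₁ cos²(81° − 36°) = 0.6545 I₀ · cos²(45°) = 0.3273 I₀.
I₃ = I₂ cos²(119° − 81°) = 0.3273 I₀ · cos²(38°) = 0.2032 I₀.
After rotation:
I₁ = I₀ cos²(74° − 0°) = I₀ cos²(74°) = 0.07598 I₀.
I₂ = I₁ cos²(81° − 74°) = 0.07598 I₀ · cos²(7°) = 0.07485 I₀.
I₃ = I₂ cos²(119° − 81°) = 0.07485 I₀ · cos²(38°) = 0.04648 I₀.
Ratio = 0.04648 / 0.2032 = 0.2287.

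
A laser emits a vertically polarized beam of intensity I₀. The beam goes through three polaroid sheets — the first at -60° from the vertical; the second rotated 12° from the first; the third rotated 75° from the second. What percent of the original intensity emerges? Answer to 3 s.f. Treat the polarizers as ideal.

≈ 1.60%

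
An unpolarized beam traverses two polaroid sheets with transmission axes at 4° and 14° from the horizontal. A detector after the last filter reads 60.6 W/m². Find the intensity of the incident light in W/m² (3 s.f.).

I₀ ≈ 125 W/m²

Unpolarized light through the first polarizer → I₁ = ½ I₀, now polarized at 4°.
I₂ = I₁ cos²(14° − 4°) = 0.5 I₀ · cos²(10°) = 0.4849 I₀.
So 60.6 W/m² = 0.4849 I₀, giving I₀ = 60.6/0.4849 = 125 W/m².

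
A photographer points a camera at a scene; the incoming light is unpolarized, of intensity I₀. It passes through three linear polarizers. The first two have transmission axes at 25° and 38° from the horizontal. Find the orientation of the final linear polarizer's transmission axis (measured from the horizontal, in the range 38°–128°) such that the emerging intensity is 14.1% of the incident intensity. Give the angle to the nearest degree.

Unpolarized light through the first polarizer → I₁ = ½ I₀, now polarized at 25°.
I₂ = I₁ cos²(38° − 25°) = 0.5 I₀ · cos²(13°) = 0.4747 I₀.
Need I₃/I₀ = 0.141, so cos²(θ − 38°) = 0.141 / 0.4747 = 0.297.
θ − 38° = arccos(√0.297) = 57.0°, giving θ ≈ 38 + 57.0 = 95.0°.

θ ≈ 95°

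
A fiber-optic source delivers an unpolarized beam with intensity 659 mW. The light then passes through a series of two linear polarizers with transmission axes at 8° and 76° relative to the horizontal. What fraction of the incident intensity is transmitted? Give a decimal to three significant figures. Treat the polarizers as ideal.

I/I₀ ≈ 0.0702

Unpolarized light through the first polarizer → I₁ = 659 mW/2 = 329.5 mW, polarized at 8°.
I₂ = I₁ · cos²(68°) = 329.5 · 0.1403 = 46.24 mW.
Transmitted fraction = 0.07017.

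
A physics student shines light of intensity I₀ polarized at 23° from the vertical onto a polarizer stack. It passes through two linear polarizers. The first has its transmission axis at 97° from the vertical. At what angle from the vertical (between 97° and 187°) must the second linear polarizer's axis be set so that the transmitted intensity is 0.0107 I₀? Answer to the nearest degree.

θ ≈ 165°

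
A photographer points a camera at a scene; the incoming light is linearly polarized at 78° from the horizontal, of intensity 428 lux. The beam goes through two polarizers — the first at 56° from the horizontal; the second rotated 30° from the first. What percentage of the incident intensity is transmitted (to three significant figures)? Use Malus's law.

By Malus's law, I₁ = 428 lux · cos²(22°) = 367.9 lux.
I₂ = I₁ · cos²(30°) = 367.9 · 0.75 = 276 lux.
That is 64.48% of the incident intensity.

≈ 64.5%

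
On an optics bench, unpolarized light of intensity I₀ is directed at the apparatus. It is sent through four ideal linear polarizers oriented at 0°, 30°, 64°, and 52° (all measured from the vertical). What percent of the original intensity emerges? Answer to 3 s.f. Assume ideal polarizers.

Unpolarized light through the first polarizer → I₁ = ½ I₀, now polarized at 0°.
I₂ = I₁ cos²(30° − 0°) = 0.5 I₀ · cos²(30°) = 0.375 I₀.
I₃ = I₂ cos²(64° − 30°) = 0.375 I₀ · cos²(34°) = 0.2577 I₀.
I₄ = I₃ cos²(52° − 64°) = 0.2577 I₀ · cos²(12°) = 0.2466 I₀.
That is 24.66% of the incident intensity.

≈ 24.7%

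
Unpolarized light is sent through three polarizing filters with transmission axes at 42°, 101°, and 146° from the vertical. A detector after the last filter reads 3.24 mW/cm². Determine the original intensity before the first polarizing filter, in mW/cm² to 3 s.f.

Unpolarized light through the first polarizer → I₁ = ½ I₀, now polarized at 42°.
I₂ = I₁ cos²(101° − 42°) = 0.5 I₀ · cos²(59°) = 0.1326 I₀.
I₃ = I₂ cos²(146° − 101°) = 0.1326 I₀ · cos²(45°) = 0.06632 I₀.
So 3.24 mW/cm² = 0.06632 I₀, giving I₀ = 3.24/0.06632 = 48.86 mW/cm².

I₀ ≈ 48.9 mW/cm²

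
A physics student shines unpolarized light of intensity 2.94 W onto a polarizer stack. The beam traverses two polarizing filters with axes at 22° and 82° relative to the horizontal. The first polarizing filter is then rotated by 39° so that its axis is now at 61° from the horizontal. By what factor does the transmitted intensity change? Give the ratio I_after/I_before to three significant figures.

Before rotation:
Unpolarized light through the first polarizer → I₁ = ½ I₀, now polarized at 22°.
I₂ = I₁ cos²(82° − 22°) = 0.5 I₀ · cos²(60°) = 0.125 I₀.
After rotation:
Unpolarized light through the first polarizer → I₁ = ½ I₀, now polarized at 61°.
I₂ = I₁ cos²(82° − 61°) = 0.5 I₀ · cos²(21°) = 0.4358 I₀.
Ratio = 0.4358 / 0.125 = 3.486.

I_new/I_old ≈ 3.49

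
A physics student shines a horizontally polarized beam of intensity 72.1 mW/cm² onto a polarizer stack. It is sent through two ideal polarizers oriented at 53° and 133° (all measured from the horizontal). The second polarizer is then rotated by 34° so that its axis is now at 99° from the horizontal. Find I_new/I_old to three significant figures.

Before rotation:
I₁ = I₀ cos²(53° − 0°) = I₀ cos²(53°) = 0.3622 I₀.
I₂ = I₁ cos²(133° − 53°) = 0.3622 I₀ · cos²(80°) = 0.01092 I₀.
After rotation:
I₁ = I₀ cos²(53° − 0°) = I₀ cos²(53°) = 0.3622 I₀.
I₂ = I₁ cos²(99° − 53°) = 0.3622 I₀ · cos²(46°) = 0.1748 I₀.
Ratio = 0.1748 / 0.01092 = 16.

I_new/I_old ≈ 16.0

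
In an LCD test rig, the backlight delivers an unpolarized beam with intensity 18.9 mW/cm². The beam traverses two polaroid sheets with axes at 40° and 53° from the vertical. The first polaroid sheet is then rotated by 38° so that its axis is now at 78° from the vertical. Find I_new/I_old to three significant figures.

Before rotation:
Unpolarized light through the first polarizer → I₁ = ½ I₀, now polarized at 40°.
I₂ = I₁ cos²(53° − 40°) = 0.5 I₀ · cos²(13°) = 0.4747 I₀.
After rotation:
Unpolarized light through the first polarizer → I₁ = ½ I₀, now polarized at 78°.
I₂ = I₁ cos²(53° − 78°) = 0.5 I₀ · cos²(25°) = 0.4107 I₀.
Ratio = 0.4107 / 0.4747 = 0.8652.

I_new/I_old ≈ 0.865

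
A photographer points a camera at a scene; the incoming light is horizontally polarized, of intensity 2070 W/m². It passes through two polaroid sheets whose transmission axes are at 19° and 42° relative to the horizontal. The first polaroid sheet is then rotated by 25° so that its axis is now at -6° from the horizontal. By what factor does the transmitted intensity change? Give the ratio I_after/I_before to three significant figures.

I_new/I_old ≈ 0.585

Before rotation:
By Malus's law, I₁ = I₀ cos²(19° − 0°) = I₀ cos²(19°) = 0.894 I₀.
I₂ = I₁ cos²(42° − 19°) = 0.894 I₀ · cos²(23°) = 0.7575 I₀.
After rotation:
I₁ = I₀ cos²(-6° − 0°) = I₀ cos²(6°) = 0.9891 I₀.
I₂ = I₁ cos²(42° + 6°) = 0.9891 I₀ · cos²(48°) = 0.4428 I₀.
Ratio = 0.4428 / 0.7575 = 0.5846.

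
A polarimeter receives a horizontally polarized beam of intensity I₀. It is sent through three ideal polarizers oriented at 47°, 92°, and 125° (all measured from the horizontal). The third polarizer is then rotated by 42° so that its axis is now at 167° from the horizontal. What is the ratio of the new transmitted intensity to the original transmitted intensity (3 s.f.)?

I_new/I_old ≈ 0.0952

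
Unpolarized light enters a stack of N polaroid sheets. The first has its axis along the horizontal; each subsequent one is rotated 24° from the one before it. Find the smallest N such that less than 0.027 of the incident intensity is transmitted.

N = 18

First polarizer halves the unpolarized light: factor 1/2.
Each further stage multiplies by cos²(24°) = 0.8346.
After N polarizers: T = 0.5·0.8346^(N−1). Require T < 0.027 ⇒ N−1 > ln(0.027/0.5)/ln(0.8346) = 16.14, so N−1 ≥ 17 and N = 18.
Check: N=18 gives T = 0.02311 < 0.027; N=17 gives T = 0.02769.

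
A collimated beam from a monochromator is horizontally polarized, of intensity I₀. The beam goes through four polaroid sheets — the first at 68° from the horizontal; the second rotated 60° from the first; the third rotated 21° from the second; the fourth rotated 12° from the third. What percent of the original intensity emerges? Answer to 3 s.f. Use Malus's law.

≈ 2.93%

By Malus's law, I₁ = I₀ cos²(68° − 0°) = I₀ cos²(68°) = 0.1403 I₀.
I₂ = I₁ cos²(60°) = 0.1403 · 0.25 I₀ = 0.03508 I₀.
I₃ = I₂ cos²(21°) = 0.03508 · 0.8716 I₀ = 0.03058 I₀.
I₄ = I₃ cos²(12°) = 0.03058 · 0.9568 I₀ = 0.02926 I₀.
That is 2.926% of the incident intensity.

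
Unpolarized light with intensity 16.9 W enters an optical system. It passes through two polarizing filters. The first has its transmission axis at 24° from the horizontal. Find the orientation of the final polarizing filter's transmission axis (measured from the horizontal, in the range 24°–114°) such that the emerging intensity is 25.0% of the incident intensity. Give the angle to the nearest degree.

θ ≈ 69°

Unpolarized light through the first polarizer → I₁ = ½ I₀, now polarized at 24°.
Need I₂/I₀ = 0.25, so cos²(θ − 24°) = 0.25 / 0.5 = 0.5.
θ − 24° = arccos(√0.5) = 45.0°, giving θ ≈ 24 + 45.0 = 69.0°.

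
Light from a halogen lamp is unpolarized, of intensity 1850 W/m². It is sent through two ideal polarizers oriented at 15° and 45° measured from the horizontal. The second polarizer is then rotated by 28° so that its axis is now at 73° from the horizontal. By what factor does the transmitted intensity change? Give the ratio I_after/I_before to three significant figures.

I_new/I_old ≈ 0.374

Before rotation:
Unpolarized light through the first polarizer → I₁ = ½ I₀, now polarized at 15°.
I₂ = I₁ cos²(45° − 15°) = 0.5 I₀ · cos²(30°) = 0.375 I₀.
After rotation:
Unpolarized light through the first polarizer → I₁ = ½ I₀, now polarized at 15°.
I₂ = I₁ cos²(73° − 15°) = 0.5 I₀ · cos²(58°) = 0.1404 I₀.
Ratio = 0.1404 / 0.375 = 0.3744.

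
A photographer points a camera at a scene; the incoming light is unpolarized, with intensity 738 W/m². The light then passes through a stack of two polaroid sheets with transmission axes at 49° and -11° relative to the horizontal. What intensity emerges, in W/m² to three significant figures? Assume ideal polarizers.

I ≈ 92.3 W/m²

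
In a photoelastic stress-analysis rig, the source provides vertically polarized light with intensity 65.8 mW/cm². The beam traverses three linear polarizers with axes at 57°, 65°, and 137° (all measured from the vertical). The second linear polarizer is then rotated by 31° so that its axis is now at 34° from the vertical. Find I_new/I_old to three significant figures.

I_new/I_old ≈ 0.458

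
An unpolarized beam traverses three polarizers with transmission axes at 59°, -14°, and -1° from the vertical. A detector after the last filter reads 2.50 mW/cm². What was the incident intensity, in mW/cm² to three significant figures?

I₀ ≈ 61.6 mW/cm²

Unpolarized light through the first polarizer → I₁ = ½ I₀, now polarized at 59°.
I₂ = I₁ cos²(-14° − 59°) = 0.5 I₀ · cos²(73°) = 0.04274 I₀.
I₃ = I₂ cos²(-1° + 14°) = 0.04274 I₀ · cos²(13°) = 0.04058 I₀.
So 2.50 mW/cm² = 0.04058 I₀, giving I₀ = 2.50/0.04058 = 61.61 mW/cm².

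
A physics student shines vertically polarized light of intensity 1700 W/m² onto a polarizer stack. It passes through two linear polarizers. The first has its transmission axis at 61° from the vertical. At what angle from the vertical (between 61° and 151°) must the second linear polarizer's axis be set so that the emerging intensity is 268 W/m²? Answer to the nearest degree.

θ ≈ 96°

I₁ = I₀ cos²(61° − 0°) = I₀ cos²(61°) = 0.235 I₀.
Target fraction: 268 / 1700 W/m² = 0.1576 of I₀.
Need I₂/I₀ = 0.1576, so cos²(θ − 61°) = 0.1576 / 0.235 = 0.6707.
θ − 61° = arccos(√0.6707) = 35.0°, giving θ ≈ 61 + 35.0 = 96.0°.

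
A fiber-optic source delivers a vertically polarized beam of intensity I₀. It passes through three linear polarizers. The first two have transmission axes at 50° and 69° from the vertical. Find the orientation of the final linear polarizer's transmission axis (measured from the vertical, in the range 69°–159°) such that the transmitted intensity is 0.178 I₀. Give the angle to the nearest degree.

θ ≈ 115°

I₁ = I₀ cos²(50° − 0°) = I₀ cos²(50°) = 0.4132 I₀.
I₂ = I₁ cos²(69° − 50°) = 0.4132 I₀ · cos²(19°) = 0.3694 I₀.
Need I₃/I₀ = 0.178, so cos²(θ − 69°) = 0.178 / 0.3694 = 0.4819.
θ − 69° = arccos(√0.4819) = 46.0°, giving θ ≈ 69 + 46.0 = 115.0°.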